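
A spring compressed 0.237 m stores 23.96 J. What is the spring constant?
PE = ½kx² → k = 2PE/x² = 2×23.96/0.237² = 853.1 N/m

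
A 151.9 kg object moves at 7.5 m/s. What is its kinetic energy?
KE = ½mv² = ½×151.9×7.5² = 4272.188 J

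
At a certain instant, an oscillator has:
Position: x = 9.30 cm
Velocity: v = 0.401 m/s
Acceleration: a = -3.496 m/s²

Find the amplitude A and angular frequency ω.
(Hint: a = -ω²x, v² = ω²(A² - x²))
a = −ω²x → ω = √(|a|/x) = √(3.496/0.093) = 6.131 rad/s
v² = ω²(A² − x²) → A = √(x² + v²/ω²) = √(0.093² + 0.401²/6.131²) = 0.1137 m = 11.37 cm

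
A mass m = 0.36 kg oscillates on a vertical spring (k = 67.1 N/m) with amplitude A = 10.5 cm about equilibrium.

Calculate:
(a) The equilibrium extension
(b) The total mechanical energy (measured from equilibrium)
x_eq = mg/k = 0.36×9.81/67.1 = 0.05263 m = 5.263 cm
E = ½kA² = ½×67.1×(0.105)² = 0.3699 J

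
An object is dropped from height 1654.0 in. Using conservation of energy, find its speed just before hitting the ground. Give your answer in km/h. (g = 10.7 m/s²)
mgh = ½mv² → v = √(2gh) = √(2×10.7×42.01) = 29.98 m/s = 107.9 km/h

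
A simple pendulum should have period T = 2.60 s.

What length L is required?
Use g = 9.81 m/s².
T = 2π√(L/g) → L = g(T/2π)² = 9.81×(2.6/2π)² = 1.68 m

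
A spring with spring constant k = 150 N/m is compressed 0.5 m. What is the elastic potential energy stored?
PE = ½kx² = ½×150×0.5² = 18.75 J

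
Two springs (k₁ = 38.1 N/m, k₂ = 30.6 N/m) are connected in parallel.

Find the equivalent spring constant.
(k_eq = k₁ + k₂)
k_eq = k₁ + k₂ = 38.1 + 30.6 = 68.7 N/m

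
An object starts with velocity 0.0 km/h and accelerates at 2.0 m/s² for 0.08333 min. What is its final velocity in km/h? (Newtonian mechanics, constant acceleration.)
v = v₀ + at (with unit conversion) = 36.0 km/h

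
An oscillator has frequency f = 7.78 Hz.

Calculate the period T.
T = 1/f = 1/7.78 = 0.1285 s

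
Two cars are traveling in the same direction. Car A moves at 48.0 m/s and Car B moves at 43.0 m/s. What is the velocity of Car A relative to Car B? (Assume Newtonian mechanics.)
v_rel = v_A - v_B = 48.0 - 43.0 = 5.0 m/s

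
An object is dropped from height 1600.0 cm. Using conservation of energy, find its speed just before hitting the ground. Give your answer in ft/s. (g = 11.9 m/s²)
mgh = ½mv² → v = √(2gh) = √(2×11.9×16) = 19.51 m/s = 64.02 ft/s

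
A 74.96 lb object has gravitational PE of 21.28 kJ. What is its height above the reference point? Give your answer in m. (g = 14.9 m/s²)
PE = mgh → h = PE/(mg) = 2.128e+04 J / (34 kg × 14.9 m/s²) = 42 m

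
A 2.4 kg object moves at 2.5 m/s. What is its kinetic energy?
KE = ½mv² = ½×2.4×2.5² = 7.5 J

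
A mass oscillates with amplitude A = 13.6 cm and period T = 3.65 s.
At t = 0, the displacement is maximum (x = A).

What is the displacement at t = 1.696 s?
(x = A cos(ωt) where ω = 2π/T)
ω = 2π/T = 2π/3.65 = 1.721 rad/s
x = A cos(ωt) = 13.6×cos(1.721×1.696) = -13.27 cm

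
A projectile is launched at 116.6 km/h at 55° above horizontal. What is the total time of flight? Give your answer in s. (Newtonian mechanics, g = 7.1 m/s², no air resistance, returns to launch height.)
T = 2v₀sin(θ)/g (with unit conversion) = 7.474 s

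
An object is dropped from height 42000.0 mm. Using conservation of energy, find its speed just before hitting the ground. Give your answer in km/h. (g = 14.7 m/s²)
mgh = ½mv² → v = √(2gh) = √(2×14.7×42) = 35.14 m/s = 126.5 km/h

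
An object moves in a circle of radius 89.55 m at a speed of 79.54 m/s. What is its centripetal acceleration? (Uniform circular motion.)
a_c = v²/r = 79.54²/89.55 = 6326.61/89.55 = 70.65 m/s²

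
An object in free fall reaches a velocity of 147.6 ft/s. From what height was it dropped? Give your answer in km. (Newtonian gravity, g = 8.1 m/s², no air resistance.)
h = v²/(2g) (with unit conversion) = 0.1249 km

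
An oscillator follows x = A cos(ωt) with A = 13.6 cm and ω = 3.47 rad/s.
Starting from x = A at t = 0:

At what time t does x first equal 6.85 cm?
cos(ωt) = x/A = 6.85/13.6 = 0.5037
ωt = arccos(0.5037) = 1.043 rad
t = 1.043/3.47 = 0.3006 s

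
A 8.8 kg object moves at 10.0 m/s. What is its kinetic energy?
KE = ½mv² = ½×8.8×10.0² = 440.0 J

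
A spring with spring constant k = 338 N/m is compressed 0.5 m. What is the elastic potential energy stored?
PE = ½kx² = ½×338×0.5² = 42.25 J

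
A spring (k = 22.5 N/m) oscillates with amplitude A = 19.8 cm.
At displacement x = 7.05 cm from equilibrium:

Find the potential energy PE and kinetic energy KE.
E_total = ½kA² = ½×22.5×(0.198)² = 0.441 J
PE = ½kx² = ½×22.5×(0.0705)² = 0.05592 J
KE = E_total − PE = 0.3851 J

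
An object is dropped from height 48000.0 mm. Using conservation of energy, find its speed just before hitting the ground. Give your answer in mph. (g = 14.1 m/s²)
mgh = ½mv² → v = √(2gh) = √(2×14.1×48) = 36.79 m/s = 82.3 mph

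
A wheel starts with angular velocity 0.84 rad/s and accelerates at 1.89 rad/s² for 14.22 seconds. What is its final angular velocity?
ω = ω₀ + αt = 0.84 + 1.89 × 14.22 = 27.72 rad/s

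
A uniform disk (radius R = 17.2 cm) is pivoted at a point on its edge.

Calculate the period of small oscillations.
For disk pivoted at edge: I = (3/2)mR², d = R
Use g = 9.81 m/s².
I/m = (3/2)R² = 0.04438 m²; d = R = 0.172 m
T = 2π√((3/2)R²/(gR)) = 2π√(3R/(2g)) = 1.019 s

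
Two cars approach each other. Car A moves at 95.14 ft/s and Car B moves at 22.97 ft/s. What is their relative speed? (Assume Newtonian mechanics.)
v_rel = v_A + v_B = 95.14 + 22.97 = 118.1 ft/s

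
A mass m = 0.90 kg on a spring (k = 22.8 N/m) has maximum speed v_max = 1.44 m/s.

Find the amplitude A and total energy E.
½mv²_max = ½kA² → A = v_max√(m/k) = 1.44×√(0.9/22.8) = 0.2861 m = 28.61 cm
E = ½mv²_max = ½×0.9×1.44² = 0.9331 J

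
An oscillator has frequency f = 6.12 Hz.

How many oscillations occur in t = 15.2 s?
n = f×t = 6.12×15.2 = 93.02 oscillations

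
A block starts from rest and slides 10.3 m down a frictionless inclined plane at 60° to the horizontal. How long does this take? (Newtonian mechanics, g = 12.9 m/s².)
a = g sin(θ) = 12.9 × sin(60°) = 11.17 m/s²
t = √(2d/a) = √(2 × 10.3 / 11.17) = 1.36 s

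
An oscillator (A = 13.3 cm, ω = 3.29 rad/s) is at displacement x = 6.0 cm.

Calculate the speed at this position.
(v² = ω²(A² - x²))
v = ω√(A² − x²) = 3.29×√(0.133² − 0.06²) = 0.3905 m/s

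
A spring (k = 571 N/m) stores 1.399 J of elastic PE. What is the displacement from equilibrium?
PE = ½kx² → x = √(2PE/k) = √(2×1.399/571) = 0.07 m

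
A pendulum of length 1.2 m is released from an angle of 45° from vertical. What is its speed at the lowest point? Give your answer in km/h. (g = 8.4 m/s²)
h = L(1 − cosθ) = 1.2×(1 − cos45°) = 0.3515 m
v = √(2gh) = √(2×8.4×0.3515) = 2.43 m/s = 8.748 km/h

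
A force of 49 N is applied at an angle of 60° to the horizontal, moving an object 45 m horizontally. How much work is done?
W = Fd cosθ = 49×45×cos(60°) = 1102.5 J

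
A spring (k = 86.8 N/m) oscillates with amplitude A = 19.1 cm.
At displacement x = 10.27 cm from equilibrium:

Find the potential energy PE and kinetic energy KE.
E_total = ½kA² = ½×86.8×(0.191)² = 1.583 J
PE = ½kx² = ½×86.8×(0.1027)² = 0.4578 J
KE = E_total − PE = 1.126 J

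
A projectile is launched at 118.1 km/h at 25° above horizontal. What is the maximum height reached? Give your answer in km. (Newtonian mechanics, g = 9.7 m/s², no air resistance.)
H = v₀²sin²(θ)/(2g) (with unit conversion) = 0.009908 km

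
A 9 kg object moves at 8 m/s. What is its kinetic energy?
KE = ½mv² = ½×9×8² = 288.0 J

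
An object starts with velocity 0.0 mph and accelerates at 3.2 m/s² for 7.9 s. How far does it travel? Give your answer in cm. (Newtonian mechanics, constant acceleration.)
d = v₀t + ½at² (with unit conversion) = 9986.0 cm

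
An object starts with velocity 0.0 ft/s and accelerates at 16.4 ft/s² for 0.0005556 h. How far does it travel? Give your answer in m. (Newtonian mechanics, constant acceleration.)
d = v₀t + ½at² (with unit conversion) = 9.999 m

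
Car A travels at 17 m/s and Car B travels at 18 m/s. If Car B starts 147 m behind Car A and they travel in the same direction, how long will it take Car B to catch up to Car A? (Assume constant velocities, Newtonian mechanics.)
Relative speed: v_rel = 18 - 17 = 1 m/s
Time to catch: t = d₀/v_rel = 147/1 = 147.0 s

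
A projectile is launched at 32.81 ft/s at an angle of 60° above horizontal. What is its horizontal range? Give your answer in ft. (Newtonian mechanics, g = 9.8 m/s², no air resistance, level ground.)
R = v₀² sin(2θ) / g (with unit conversion) = 29.0 ft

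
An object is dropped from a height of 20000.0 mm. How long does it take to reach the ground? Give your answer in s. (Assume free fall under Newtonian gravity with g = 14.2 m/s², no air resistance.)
t = √(2h/g) (with unit conversion) = 1.678 s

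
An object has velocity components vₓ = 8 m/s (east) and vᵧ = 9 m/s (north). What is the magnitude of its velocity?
|v| = √(vₓ² + vᵧ²) = √(8² + 9²) = √(145) = 12.04 m/s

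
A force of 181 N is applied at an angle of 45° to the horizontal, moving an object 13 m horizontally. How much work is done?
W = Fd cosθ = 181×13×cos(45°) = 1663.8 J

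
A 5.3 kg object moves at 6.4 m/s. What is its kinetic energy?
KE = ½mv² = ½×5.3×6.4² = 108.544 J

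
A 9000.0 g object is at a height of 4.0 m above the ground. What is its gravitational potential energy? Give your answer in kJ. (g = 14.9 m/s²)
PE = mgh = 9 kg × 14.9 m/s² × 4 m = 536.4 J = 0.5364 kJ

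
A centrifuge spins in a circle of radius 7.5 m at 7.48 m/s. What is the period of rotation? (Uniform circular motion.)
T = 2πr/v = 2π×7.5/7.48 = 6.3 s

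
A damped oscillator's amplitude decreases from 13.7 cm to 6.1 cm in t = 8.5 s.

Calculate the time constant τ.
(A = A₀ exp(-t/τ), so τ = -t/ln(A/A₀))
A/A₀ = 6.1/13.7 = 0.4453; ln(A/A₀) = -0.8091
τ = −t/ln(A/A₀) = −8.5/-0.8091 = 10.51 s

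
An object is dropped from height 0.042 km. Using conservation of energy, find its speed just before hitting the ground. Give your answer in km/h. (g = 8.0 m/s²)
mgh = ½mv² → v = √(2gh) = √(2×8.0×42) = 25.92 m/s = 93.32 km/h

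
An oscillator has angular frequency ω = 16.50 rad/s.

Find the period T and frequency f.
T = 2π/ω = 2π/16.5 = 0.3808 s; f = ω/2π = 2.626 Hz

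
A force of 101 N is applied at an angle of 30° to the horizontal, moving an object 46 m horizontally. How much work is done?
W = Fd cosθ = 101×46×cos(30°) = 4023.6 J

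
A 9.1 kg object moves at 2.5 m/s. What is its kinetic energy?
KE = ½mv² = ½×9.1×2.5² = 28.4375 J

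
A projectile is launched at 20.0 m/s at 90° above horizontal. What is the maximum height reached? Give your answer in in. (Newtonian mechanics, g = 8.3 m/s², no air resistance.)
H = v₀²sin²(θ)/(2g) (with unit conversion) = 948.7 in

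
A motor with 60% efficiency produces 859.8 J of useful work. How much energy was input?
W_in = W_out/η = 859.8/0.6 = 1433.0 J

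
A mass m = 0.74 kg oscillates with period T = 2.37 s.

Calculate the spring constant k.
T = 2π√(m/k) → k = m(2π/T)² = 0.74×(2π/2.37)² = 5.201 N/m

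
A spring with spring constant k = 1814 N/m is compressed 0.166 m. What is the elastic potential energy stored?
PE = ½kx² = ½×1814×0.166² = 24.99 J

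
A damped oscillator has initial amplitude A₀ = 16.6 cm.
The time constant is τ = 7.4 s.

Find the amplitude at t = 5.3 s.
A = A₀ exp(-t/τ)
A = A₀ exp(−t/τ) = 16.6×exp(−5.3/7.4) = 8.111 cm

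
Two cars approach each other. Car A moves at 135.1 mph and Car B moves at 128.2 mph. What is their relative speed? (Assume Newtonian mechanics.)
v_rel = v_A + v_B = 135.1 + 128.2 = 263.3 mph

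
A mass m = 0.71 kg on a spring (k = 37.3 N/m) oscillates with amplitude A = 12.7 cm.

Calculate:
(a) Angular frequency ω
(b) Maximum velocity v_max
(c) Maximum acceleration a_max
ω = √(k/m) = √(37.3/0.71) = 7.248 rad/s
v_max = ωA = 7.248×0.127 = 0.9205 m/s
a_max = ω²A = 7.248²×0.127 = 6.672 m/s²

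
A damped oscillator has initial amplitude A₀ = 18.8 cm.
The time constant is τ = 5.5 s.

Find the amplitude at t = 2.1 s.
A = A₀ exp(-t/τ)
A = A₀ exp(−t/τ) = 18.8×exp(−2.1/5.5) = 12.83 cm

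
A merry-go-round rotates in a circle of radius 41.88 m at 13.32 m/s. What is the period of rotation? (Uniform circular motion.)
T = 2πr/v = 2π×41.88/13.32 = 19.76 s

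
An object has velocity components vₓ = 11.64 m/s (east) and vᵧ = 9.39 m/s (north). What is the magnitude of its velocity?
|v| = √(vₓ² + vᵧ²) = √(11.64² + 9.39²) = √(223.662) = 14.96 m/s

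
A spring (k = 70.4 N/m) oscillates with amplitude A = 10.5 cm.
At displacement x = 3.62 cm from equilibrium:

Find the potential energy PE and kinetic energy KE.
E_total = ½kA² = ½×70.4×(0.105)² = 0.3881 J
PE = ½kx² = ½×70.4×(0.0362)² = 0.04613 J
KE = E_total − PE = 0.342 J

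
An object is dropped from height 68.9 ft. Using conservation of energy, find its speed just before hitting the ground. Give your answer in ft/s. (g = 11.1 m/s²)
mgh = ½mv² → v = √(2gh) = √(2×11.1×21) = 21.59 m/s = 70.84 ft/s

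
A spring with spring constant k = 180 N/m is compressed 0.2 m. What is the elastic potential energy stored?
PE = ½kx² = ½×180×0.2² = 3.6 J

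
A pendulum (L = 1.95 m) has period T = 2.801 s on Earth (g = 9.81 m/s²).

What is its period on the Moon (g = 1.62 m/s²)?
T = 2π√(L/g), so T_moon/T_earth = √(g_earth/g_moon)
T_moon = 2π√(1.95/1.62) = 6.893 s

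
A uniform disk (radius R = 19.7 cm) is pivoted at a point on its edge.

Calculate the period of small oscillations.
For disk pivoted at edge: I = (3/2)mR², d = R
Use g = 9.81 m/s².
I/m = (3/2)R² = 0.05821 m²; d = R = 0.197 m
T = 2π√((3/2)R²/(gR)) = 2π√(3R/(2g)) = 1.09 s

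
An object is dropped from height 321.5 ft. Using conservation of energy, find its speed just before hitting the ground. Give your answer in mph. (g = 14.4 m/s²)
mgh = ½mv² → v = √(2gh) = √(2×14.4×97.99) = 53.12 m/s = 118.8 mph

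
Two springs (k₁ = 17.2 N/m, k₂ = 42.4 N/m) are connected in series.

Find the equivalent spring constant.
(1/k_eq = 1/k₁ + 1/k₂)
1/k_eq = 1/17.2 + 1/42.4 = 0.081724; k_eq = 12.24 N/m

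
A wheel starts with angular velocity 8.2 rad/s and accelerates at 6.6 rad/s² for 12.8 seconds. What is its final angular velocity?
ω = ω₀ + αt = 8.2 + 6.6 × 12.8 = 92.68 rad/s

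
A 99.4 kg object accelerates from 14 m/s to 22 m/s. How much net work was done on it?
W_net = ΔKE = ½m(v₂² − v₁²) = ½×99.4×(22² − 14²) = 14313.6 J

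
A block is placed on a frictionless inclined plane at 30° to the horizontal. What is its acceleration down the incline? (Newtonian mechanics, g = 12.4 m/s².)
a = g sin(θ) = 12.4 × sin(30°) = 12.4 × 0.5 = 6.2 m/s²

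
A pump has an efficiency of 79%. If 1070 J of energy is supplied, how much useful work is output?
W_out = η × W_in = 0.79 × 1070 = 845.3 J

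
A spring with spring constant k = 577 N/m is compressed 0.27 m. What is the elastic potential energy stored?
PE = ½kx² = ½×577×0.27² = 21.03 J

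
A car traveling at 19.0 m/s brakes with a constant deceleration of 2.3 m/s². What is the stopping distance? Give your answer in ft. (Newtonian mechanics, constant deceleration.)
d = v₀² / (2a) (with unit conversion) = 257.5 ft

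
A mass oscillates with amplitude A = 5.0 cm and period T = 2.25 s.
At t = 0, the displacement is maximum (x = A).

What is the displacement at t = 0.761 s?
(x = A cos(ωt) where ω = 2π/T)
ω = 2π/T = 2π/2.25 = 2.793 rad/s
x = A cos(ωt) = 5.0×cos(2.793×0.761) = -2.632 cm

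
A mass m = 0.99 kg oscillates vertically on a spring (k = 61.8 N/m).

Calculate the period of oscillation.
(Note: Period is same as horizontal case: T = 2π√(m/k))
T = 2π√(m/k) = 2π√(0.99/61.8) = 0.7952 s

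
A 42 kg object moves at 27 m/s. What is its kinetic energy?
KE = ½mv² = ½×42×27² = 15309.0 J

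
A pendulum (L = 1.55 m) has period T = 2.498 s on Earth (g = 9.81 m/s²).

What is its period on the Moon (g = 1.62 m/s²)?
T = 2π√(L/g), so T_moon/T_earth = √(g_earth/g_moon)
T_moon = 2π√(1.55/1.62) = 6.146 s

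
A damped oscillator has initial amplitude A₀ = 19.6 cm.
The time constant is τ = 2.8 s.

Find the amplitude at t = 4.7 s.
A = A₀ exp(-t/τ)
A = A₀ exp(−t/τ) = 19.6×exp(−4.7/2.8) = 3.658 cm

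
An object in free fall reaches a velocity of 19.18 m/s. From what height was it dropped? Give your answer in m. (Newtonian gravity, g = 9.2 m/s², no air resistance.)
h = v²/(2g) = 19.99 m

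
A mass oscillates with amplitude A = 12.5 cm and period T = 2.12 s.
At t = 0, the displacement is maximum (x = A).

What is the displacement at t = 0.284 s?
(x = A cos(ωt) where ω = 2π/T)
ω = 2π/T = 2π/2.12 = 2.964 rad/s
x = A cos(ωt) = 12.5×cos(2.964×0.284) = 8.327 cm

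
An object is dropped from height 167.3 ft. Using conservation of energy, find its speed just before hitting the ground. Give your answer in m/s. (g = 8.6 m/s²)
mgh = ½mv² → v = √(2gh) = √(2×8.6×50.99) = 29.62 m/s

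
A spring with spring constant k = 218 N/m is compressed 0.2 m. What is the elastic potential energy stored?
PE = ½kx² = ½×218×0.2² = 4.36 J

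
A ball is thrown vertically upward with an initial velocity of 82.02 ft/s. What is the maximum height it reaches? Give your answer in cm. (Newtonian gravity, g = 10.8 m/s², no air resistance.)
h_max = v₀²/(2g) (with unit conversion) = 2893.0 cm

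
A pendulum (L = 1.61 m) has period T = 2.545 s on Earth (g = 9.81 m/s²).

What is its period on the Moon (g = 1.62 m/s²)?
T = 2π√(L/g), so T_moon/T_earth = √(g_earth/g_moon)
T_moon = 2π√(1.61/1.62) = 6.264 s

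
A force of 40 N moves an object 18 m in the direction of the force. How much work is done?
W = Fd = 40×18 = 720.0 J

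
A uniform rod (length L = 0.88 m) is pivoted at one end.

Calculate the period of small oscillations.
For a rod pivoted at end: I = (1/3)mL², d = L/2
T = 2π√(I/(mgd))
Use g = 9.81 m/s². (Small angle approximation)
I/m = (1/3)L² = 0.2581 m²; d = L/2 = 0.44 m
T = 2π√(I/(mgd)) = 2π√(0.2581/(9.81×0.44)) = 1.537 s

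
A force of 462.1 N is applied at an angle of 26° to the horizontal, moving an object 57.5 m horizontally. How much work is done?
W = Fd cosθ = 462.1×57.5×cos(26°) = 23882.0 J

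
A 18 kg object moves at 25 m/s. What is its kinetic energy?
KE = ½mv² = ½×18×25² = 5625.0 J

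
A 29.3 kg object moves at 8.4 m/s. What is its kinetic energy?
KE = ½mv² = ½×29.3×8.4² = 1033.704 J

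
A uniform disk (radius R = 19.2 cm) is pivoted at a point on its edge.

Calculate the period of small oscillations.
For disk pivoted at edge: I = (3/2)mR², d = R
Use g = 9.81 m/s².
I/m = (3/2)R² = 0.0553 m²; d = R = 0.192 m
T = 2π√((3/2)R²/(gR)) = 2π√(3R/(2g)) = 1.077 s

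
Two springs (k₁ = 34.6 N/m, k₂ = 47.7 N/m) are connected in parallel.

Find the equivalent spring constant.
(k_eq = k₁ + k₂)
k_eq = k₁ + k₂ = 34.6 + 47.7 = 82.3 N/m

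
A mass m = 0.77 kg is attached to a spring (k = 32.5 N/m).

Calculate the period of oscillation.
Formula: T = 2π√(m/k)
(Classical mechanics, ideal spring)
T = 2π√(m/k) = 2π√(0.77/32.5) = 0.9671 s; f = 1/T = 1.034 Hz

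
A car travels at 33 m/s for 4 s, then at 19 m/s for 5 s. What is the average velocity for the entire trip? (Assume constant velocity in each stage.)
d₁ = v₁t₁ = 33 × 4 = 132 m
d₂ = v₂t₂ = 19 × 5 = 95 m
d_total = 227 m, t_total = 9 s
v_avg = d_total/t_total = 227/9 = 25.22 m/s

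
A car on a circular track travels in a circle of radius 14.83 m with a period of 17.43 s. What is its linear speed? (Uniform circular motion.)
v = 2πr/T = 2π×14.83/17.43 = 5.35 m/s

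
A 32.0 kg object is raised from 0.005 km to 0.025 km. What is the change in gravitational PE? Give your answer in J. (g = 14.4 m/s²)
ΔPE = mg(h₂ − h₁) = 32 kg × 14.4 m/s² × (25 − 5) m = 9216 J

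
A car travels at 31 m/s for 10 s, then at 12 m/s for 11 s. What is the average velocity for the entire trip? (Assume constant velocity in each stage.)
d₁ = v₁t₁ = 31 × 10 = 310 m
d₂ = v₂t₂ = 12 × 11 = 132 m
d_total = 442 m, t_total = 21 s
v_avg = d_total/t_total = 442/21 = 21.05 m/s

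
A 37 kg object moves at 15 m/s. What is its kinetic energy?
KE = ½mv² = ½×37×15² = 4162.5 J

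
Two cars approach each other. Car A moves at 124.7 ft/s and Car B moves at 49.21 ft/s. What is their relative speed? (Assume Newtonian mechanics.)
v_rel = v_A + v_B = 124.7 + 49.21 = 173.9 ft/s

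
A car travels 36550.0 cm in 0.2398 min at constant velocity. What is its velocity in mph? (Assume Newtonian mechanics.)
v = d/t (with unit conversion) = 56.83 mph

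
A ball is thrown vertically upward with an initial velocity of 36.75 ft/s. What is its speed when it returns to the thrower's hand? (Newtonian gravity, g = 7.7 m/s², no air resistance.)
By conservation of energy, the ball returns at the same speed = 36.75 ft/s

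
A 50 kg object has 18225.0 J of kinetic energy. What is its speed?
KE = ½mv² → v = √(2KE/m) = √(2×18225.0/50) = 27.0 m/s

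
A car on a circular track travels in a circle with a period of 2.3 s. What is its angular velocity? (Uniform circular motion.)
ω = 2π/T = 2π/2.3 = 2.7318 rad/s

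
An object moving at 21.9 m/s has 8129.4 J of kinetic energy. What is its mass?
KE = ½mv² → m = 2KE/v² = 2×8129.4/21.9² = 33.9 kg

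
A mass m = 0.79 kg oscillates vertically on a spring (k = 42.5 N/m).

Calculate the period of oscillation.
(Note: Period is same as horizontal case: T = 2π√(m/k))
T = 2π√(m/k) = 2π√(0.79/42.5) = 0.8566 s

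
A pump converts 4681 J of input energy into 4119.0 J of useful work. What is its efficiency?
η = W_out/W_in = 4119.0/4681 = 0.8799 = 87.99%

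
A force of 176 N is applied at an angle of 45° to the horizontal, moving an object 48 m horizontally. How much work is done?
W = Fd cosθ = 176×48×cos(45°) = 5973.6 J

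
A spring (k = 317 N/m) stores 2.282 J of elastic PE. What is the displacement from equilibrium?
PE = ½kx² → x = √(2PE/k) = √(2×2.282/317) = 0.12 m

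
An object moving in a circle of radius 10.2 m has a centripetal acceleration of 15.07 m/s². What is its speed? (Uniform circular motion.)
v = √(a_c × r) = √(15.07 × 10.2) = 12.4 m/s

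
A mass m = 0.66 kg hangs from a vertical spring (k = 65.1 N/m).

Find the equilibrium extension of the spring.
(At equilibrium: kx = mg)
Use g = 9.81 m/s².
x_eq = mg/k = 0.66×9.81/65.1 = 0.09946 m = 9.946 cm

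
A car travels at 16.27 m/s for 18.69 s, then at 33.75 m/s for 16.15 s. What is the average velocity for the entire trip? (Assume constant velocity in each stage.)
d₁ = v₁t₁ = 16.27 × 18.69 = 304.086 m
d₂ = v₂t₂ = 33.75 × 16.15 = 545.062 m
d_total = 849.15 m, t_total = 34.84 s
v_avg = d_total/t_total = 849.15/34.84 = 24.37 m/s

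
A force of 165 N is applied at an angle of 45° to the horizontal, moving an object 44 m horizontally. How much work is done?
W = Fd cosθ = 165×44×cos(45°) = 5133.6 J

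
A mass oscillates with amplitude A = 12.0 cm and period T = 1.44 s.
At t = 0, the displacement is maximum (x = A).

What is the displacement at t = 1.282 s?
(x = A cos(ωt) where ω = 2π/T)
ω = 2π/T = 2π/1.44 = 4.363 rad/s
x = A cos(ωt) = 12.0×cos(4.363×1.282) = 9.259 cm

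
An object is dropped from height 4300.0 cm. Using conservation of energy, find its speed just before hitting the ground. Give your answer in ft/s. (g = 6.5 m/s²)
mgh = ½mv² → v = √(2gh) = √(2×6.5×43) = 23.64 m/s = 77.57 ft/s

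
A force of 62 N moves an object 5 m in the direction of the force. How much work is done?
W = Fd = 62×5 = 310.0 J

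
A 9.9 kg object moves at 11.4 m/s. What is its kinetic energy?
KE = ½mv² = ½×9.9×11.4² = 643.302 J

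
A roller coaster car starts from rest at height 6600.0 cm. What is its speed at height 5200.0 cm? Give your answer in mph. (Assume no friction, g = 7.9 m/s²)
mgh₁ = ½mv₂² + mgh₂ → v₂ = √(2g(h₁−h₂)) = √(2×7.9×(66−52)) = 14.87 m/s = 33.27 mph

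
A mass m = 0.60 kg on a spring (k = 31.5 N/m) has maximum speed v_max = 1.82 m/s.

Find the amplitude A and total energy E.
½mv²_max = ½kA² → A = v_max√(m/k) = 1.82×√(0.6/31.5) = 0.2512 m = 25.12 cm
E = ½mv²_max = ½×0.6×1.82² = 0.9937 J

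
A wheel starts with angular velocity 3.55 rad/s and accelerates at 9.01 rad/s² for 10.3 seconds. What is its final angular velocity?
ω = ω₀ + αt = 3.55 + 9.01 × 10.3 = 96.35 rad/s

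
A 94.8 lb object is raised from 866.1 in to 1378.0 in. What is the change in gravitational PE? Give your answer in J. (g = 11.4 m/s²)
ΔPE = mg(h₂ − h₁) = 43 kg × 11.4 m/s² × (35 − 22) m = 6374 J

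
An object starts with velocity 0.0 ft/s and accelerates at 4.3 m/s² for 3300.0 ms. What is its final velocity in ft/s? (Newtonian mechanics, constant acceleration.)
v = v₀ + at (with unit conversion) = 46.56 ft/s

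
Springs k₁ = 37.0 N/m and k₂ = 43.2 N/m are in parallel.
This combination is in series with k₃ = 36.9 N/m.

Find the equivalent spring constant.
k₁₂ = k₁ + k₂ = 80.2 N/m (parallel)
1/k_eq = 1/k₁₂ + 1/k₃ → k_eq = 25.27 N/m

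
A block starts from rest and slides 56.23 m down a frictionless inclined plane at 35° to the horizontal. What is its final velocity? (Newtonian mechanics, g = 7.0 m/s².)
a = g sin(θ) = 7.0 × sin(35°) = 4.02 m/s²
v = √(2ad) = √(2 × 4.02 × 56.23) = 21.25 m/s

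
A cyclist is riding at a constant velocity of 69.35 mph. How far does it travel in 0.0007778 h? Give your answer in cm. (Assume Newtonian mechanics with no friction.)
d = vt (with unit conversion) = 8681.0 cm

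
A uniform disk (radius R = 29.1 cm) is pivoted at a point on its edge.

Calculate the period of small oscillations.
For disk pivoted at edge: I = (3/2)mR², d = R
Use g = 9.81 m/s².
I/m = (3/2)R² = 0.127 m²; d = R = 0.291 m
T = 2π√((3/2)R²/(gR)) = 2π√(3R/(2g)) = 1.325 s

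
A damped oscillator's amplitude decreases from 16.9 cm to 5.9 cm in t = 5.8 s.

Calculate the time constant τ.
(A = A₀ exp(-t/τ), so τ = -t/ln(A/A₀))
A/A₀ = 5.9/16.9 = 0.3491; ln(A/A₀) = -1.052
τ = −t/ln(A/A₀) = −5.8/-1.052 = 5.511 s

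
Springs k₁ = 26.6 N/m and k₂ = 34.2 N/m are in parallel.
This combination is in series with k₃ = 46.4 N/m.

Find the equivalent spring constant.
k₁₂ = k₁ + k₂ = 60.8 N/m (parallel)
1/k_eq = 1/k₁₂ + 1/k₃ → k_eq = 26.32 N/m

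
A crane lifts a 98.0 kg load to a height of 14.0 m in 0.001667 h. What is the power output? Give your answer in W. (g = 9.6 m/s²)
W = mgh = 98×9.6×14 = 1.317e+04 J
P = W/t = 1.317e+04/6.001 = 2195 W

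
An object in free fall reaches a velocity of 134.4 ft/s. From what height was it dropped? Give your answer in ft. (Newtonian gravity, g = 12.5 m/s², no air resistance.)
h = v²/(2g) (with unit conversion) = 220.2 ft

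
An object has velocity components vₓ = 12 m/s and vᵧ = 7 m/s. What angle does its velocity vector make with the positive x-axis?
θ = arctan(vᵧ/vₓ) = arctan(7/12) = 30.26°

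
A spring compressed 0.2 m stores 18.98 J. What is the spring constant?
PE = ½kx² → k = 2PE/x² = 2×18.98/0.2² = 949.0 N/m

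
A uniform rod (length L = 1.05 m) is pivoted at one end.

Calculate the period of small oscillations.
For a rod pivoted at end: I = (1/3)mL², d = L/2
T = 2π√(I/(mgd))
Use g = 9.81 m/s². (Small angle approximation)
I/m = (1/3)L² = 0.3675 m²; d = L/2 = 0.525 m
T = 2π√(I/(mgd)) = 2π√(0.3675/(9.81×0.525)) = 1.678 s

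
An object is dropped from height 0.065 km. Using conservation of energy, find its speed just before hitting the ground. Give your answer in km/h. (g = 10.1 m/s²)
mgh = ½mv² → v = √(2gh) = √(2×10.1×65) = 36.24 m/s = 130.4 km/h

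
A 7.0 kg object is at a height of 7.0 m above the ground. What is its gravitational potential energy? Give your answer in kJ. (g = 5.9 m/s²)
PE = mgh = 7 kg × 5.9 m/s² × 7 m = 289.1 J = 0.2891 kJ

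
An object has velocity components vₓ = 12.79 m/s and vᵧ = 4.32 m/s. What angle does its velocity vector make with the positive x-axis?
θ = arctan(vᵧ/vₓ) = arctan(4.32/12.79) = 18.66°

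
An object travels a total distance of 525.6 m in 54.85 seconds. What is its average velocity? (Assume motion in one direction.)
v_avg = Δd / Δt = 525.6 / 54.85 = 9.58 m/s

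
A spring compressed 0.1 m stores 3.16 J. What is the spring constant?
PE = ½kx² → k = 2PE/x² = 2×3.16/0.1² = 632.0 N/m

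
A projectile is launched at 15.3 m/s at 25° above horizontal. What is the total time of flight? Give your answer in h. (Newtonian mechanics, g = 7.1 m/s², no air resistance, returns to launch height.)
T = 2v₀sin(θ)/g (with unit conversion) = 0.000506 h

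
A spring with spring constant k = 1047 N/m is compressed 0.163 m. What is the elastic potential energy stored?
PE = ½kx² = ½×1047×0.163² = 13.91 J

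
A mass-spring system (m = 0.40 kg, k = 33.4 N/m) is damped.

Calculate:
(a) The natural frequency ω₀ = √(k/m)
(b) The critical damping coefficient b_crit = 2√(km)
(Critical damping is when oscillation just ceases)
ω₀ = √(k/m) = √(33.4/0.4) = 9.138 rad/s
b_crit = 2√(km) = 2√(33.4×0.4) = 7.31 kg/s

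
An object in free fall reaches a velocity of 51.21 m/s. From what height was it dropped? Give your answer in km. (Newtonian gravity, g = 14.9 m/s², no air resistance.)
h = v²/(2g) (with unit conversion) = 0.088 km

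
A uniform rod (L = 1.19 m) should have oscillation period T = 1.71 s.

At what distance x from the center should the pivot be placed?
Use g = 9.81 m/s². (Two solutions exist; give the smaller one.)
T = 2π√((L²/12 + x²)/(gx)). Let c = T²g/(4π²) = 0.7266.
x² − cx + L²/12 = 0 → x = (c − √(c² − L²/3))/2 = 0.2451 m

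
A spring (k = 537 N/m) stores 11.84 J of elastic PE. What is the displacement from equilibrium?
PE = ½kx² → x = √(2PE/k) = √(2×11.84/537) = 0.21 m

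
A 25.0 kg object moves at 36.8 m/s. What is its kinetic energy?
KE = ½mv² = ½×25.0×36.8² = 16928.0 J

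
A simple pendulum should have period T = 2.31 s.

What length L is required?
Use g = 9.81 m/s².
T = 2π√(L/g) → L = g(T/2π)² = 9.81×(2.31/2π)² = 1.326 m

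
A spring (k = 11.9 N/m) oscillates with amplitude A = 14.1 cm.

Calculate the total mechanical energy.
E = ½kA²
E = ½kA² = ½×11.9×(0.141)² = 0.1183 J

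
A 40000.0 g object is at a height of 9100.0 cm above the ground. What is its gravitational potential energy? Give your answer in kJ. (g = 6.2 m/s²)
PE = mgh = 40 kg × 6.2 m/s² × 91 m = 2.257e+04 J = 22.57 kJ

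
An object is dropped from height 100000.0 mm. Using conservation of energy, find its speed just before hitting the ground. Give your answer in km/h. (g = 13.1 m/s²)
mgh = ½mv² → v = √(2gh) = √(2×13.1×100) = 51.19 m/s = 184.3 km/h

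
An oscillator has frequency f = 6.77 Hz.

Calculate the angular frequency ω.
ω = 2πf = 2π×6.77 = 42.54 rad/s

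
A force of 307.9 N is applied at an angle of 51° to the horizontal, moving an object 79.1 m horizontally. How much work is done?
W = Fd cosθ = 307.9×79.1×cos(51°) = 15327.0 J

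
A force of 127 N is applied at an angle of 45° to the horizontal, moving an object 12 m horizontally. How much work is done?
W = Fd cosθ = 127×12×cos(45°) = 1077.6 J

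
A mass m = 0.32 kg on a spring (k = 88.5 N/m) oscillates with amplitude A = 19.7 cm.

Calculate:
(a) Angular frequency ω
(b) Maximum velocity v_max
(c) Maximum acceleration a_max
ω = √(k/m) = √(88.5/0.32) = 16.63 rad/s
v_max = ωA = 16.63×0.197 = 3.276 m/s
a_max = ω²A = 16.63²×0.197 = 54.48 m/s²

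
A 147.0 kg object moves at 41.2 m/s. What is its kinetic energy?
KE = ½mv² = ½×147.0×41.2² = 124761.8 J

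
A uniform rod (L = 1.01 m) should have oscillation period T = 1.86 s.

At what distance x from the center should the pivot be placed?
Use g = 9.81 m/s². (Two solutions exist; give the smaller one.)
T = 2π√((L²/12 + x²)/(gx)). Let c = T²g/(4π²) = 0.8597.
x² − cx + L²/12 = 0 → x = (c − √(c² − L²/3))/2 = 0.114 m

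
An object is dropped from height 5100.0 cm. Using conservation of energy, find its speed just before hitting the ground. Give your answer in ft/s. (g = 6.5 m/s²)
mgh = ½mv² → v = √(2gh) = √(2×6.5×51) = 25.75 m/s = 84.48 ft/s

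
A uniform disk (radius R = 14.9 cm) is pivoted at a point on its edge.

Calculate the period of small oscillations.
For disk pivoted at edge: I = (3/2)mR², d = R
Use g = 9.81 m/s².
I/m = (3/2)R² = 0.0333 m²; d = R = 0.149 m
T = 2π√((3/2)R²/(gR)) = 2π√(3R/(2g)) = 0.9484 s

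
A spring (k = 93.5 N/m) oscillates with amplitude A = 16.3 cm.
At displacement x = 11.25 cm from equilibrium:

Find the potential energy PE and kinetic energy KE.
E_total = ½kA² = ½×93.5×(0.163)² = 1.242 J
PE = ½kx² = ½×93.5×(0.1125)² = 0.5917 J
KE = E_total − PE = 0.6504 J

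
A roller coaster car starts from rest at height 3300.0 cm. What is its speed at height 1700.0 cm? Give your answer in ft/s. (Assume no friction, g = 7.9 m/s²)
mgh₁ = ½mv₂² + mgh₂ → v₂ = √(2g(h₁−h₂)) = √(2×7.9×(33−17)) = 15.9 m/s = 52.16 ft/s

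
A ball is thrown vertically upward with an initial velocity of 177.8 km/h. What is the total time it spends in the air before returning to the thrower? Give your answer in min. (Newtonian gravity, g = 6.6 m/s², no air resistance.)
t_total = 2v₀/g (with unit conversion) = 0.2494 min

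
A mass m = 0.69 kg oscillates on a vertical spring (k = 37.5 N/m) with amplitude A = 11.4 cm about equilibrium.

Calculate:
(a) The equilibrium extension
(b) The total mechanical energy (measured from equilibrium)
x_eq = mg/k = 0.69×9.81/37.5 = 0.1805 m = 18.05 cm
E = ½kA² = ½×37.5×(0.114)² = 0.2437 J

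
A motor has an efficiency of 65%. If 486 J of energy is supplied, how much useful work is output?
W_out = η × W_in = 0.65 × 486 = 315.9 J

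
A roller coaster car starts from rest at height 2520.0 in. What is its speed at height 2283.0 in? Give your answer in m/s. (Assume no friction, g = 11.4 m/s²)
mgh₁ = ½mv₂² + mgh₂ → v₂ = √(2g(h₁−h₂)) = √(2×11.4×(64.01−57.99)) = 11.72 m/s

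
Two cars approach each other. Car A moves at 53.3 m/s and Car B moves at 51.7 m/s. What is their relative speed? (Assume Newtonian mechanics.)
v_rel = v_A + v_B = 53.3 + 51.7 = 105.0 m/s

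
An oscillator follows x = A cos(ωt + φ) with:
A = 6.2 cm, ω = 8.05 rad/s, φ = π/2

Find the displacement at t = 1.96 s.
x = A cos(ωt + φ) = 6.2×cos(8.05×1.96 + π/2) = 0.4339 cm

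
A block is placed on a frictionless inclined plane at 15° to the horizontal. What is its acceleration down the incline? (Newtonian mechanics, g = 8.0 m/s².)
a = g sin(θ) = 8.0 × sin(15°) = 8.0 × 0.2588 = 2.07 m/s²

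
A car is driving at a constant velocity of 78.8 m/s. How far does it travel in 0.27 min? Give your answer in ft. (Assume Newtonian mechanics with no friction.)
d = vt (with unit conversion) = 4188.0 ft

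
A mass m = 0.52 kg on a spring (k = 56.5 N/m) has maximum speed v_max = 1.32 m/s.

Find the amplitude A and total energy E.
½mv²_max = ½kA² → A = v_max√(m/k) = 1.32×√(0.52/56.5) = 0.1266 m = 12.66 cm
E = ½mv²_max = ½×0.52×1.32² = 0.453 J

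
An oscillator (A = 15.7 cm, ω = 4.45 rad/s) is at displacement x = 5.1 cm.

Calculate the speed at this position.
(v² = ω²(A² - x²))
v = ω√(A² − x²) = 4.45×√(0.157² − 0.051²) = 0.6608 m/s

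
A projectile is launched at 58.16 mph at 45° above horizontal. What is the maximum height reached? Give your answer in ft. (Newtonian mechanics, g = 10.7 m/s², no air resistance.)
H = v₀²sin²(θ)/(2g) (with unit conversion) = 51.82 ft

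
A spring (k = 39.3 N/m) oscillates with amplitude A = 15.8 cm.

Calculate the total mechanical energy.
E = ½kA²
E = ½kA² = ½×39.3×(0.158)² = 0.4905 J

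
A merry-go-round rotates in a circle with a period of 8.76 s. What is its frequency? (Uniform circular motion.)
f = 1/T = 1/8.76 = 0.1142 Hz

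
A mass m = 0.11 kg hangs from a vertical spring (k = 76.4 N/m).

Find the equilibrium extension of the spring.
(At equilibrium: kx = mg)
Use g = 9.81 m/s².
x_eq = mg/k = 0.11×9.81/76.4 = 0.01412 m = 1.412 cm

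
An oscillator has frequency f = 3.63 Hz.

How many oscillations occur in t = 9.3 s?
n = f×t = 3.63×9.3 = 33.76 oscillations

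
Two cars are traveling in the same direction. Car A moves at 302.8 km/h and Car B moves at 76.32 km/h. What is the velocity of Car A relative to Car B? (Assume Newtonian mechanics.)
v_rel = v_A - v_B = 302.8 - 76.32 = 226.5 km/h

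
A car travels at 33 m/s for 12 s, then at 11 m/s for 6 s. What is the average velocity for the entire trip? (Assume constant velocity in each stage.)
d₁ = v₁t₁ = 33 × 12 = 396 m
d₂ = v₂t₂ = 11 × 6 = 66 m
d_total = 462 m, t_total = 18 s
v_avg = d_total/t_total = 462/18 = 25.67 m/s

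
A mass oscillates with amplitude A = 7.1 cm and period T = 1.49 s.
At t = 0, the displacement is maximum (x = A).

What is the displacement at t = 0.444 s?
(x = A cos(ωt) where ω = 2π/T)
ω = 2π/T = 2π/1.49 = 4.217 rad/s
x = A cos(ωt) = 7.1×cos(4.217×0.444) = -2.108 cm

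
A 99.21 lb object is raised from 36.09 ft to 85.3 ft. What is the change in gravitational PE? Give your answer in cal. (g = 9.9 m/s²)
ΔPE = mg(h₂ − h₁) = 45 kg × 9.9 m/s² × (26 − 11) m = 6682 J = 1597.0 cal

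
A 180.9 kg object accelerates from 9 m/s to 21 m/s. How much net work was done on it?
W_net = ΔKE = ½m(v₂² − v₁²) = ½×180.9×(21² − 9²) = 32562.0 J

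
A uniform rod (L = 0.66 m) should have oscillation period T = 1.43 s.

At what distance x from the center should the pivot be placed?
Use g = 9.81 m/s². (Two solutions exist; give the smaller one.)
T = 2π√((L²/12 + x²)/(gx)). Let c = T²g/(4π²) = 0.5081.
x² − cx + L²/12 = 0 → x = (c − √(c² − L²/3))/2 = 0.08599 m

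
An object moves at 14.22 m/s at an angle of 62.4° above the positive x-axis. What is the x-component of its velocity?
vₓ = v cos(θ) = 14.22 × cos(62.4°) = 6.59 m/s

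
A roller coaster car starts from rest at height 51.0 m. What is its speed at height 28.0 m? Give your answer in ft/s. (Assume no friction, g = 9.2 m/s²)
mgh₁ = ½mv₂² + mgh₂ → v₂ = √(2g(h₁−h₂)) = √(2×9.2×(51−28)) = 20.57 m/s = 67.49 ft/s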